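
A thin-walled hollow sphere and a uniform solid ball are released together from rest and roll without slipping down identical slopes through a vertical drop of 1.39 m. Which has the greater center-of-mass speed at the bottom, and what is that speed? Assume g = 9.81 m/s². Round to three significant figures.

the uniform solid ball, at v ≈ 4.41 m/s

For rolling without slipping, Mgh = ½(1+k)Mv² where k = I/(MR²), so v = √(2gh/(1+k)).
Thin-walled hollow sphere: k = 2/3, giving v = √(2×9.81×1.39/1.667) = 4.045 m/s.
Uniform solid ball: k = 0.4, giving v = √(2×9.81×1.39/1.4) = 4.414 m/s.
The smaller k wins: the uniform solid ball, at ≈ 4.41 m/s.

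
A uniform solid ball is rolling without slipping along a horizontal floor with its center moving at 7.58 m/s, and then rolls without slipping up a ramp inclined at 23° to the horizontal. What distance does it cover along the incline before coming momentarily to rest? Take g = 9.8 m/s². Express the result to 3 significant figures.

d ≈ 10.5 m

Here I = (2/5)MR², so the shape factor k = I/(MR²) = 0.4.
The rolling condition ω = v/R makes the rotational term ½I(v/R)² = ½kMv², so KE_total = ½(1+k)Mv² = (7/10)Mv².
Setting this equal to Mgh gives the vertical rise h = (1+k)v₀²/(2g) = 1.4×7.58²/(2×9.8) = 4.104 m.
The distance along the slope is d = h/sinθ = 4.104/sin23° ≈ 10.5 m.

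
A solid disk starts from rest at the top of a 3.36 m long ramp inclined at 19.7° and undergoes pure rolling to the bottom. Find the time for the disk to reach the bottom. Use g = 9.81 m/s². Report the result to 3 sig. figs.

t ≈ 1.75 s

Here I = (1/2)MR², so the shape factor k = I/(MR²) = 0.5.
Along the incline Mg sinθ − f = Ma, and torque about the center fR = Iα = kMR²(a/R) gives f = kMa.
Hence a = g sinθ/(1+k) = 9.81×sin19.7°/1.5 = 2.205 m/s².
Starting from rest, L = ½at², so t = √(2L/a) = √(2×3.36/2.205) ≈ 1.75 s.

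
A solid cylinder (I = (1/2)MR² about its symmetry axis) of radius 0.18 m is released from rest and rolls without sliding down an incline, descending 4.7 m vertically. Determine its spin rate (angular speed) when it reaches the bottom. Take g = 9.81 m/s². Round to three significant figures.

Here I = (1/2)MR², so the shape factor k = I/(MR²) = 0.5.
Rolling without slipping gives ω = v/R, so the total kinetic energy is ½Mv² + ½Iω² = ½(1+k)Mv² = (3/4)Mv².
Energy conservation Mgh = ½(1+k)Mv² gives v = √(2gh/(1+k)) = √(2 × 9.81 × 4.7 / 1.5) = 7.841 m/s.
The angular speed follows from ω = v/R = 7.841/0.18 ≈ 43.6 rad/s.

ω ≈ 43.6 rad/s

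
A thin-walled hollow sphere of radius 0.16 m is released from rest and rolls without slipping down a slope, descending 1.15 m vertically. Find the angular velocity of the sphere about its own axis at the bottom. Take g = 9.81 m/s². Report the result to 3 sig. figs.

Here I = (2/3)MR², so the shape factor k = I/(MR²) = 2/3.
Since it rolls without slipping, ω = v/R and KE = ½Mv² + ½Iω² = ½(1+k)Mv² = (5/6)Mv².
Energy conservation Mgh = ½(1+k)Mv² gives v = √(2gh/(1+k)) = √(2 × 9.81 × 1.15 / 1.667) = 3.679 m/s.
Then ω = v/R = 3.679 / 0.16 ≈ 23.0 rad/s.

ω ≈ 23.0 rad/s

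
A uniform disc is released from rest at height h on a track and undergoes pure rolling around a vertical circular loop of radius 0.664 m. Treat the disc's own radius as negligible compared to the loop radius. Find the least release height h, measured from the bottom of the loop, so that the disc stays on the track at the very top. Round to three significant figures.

h_min ≈ 1.83 m

Here I = (1/2)MR², so the shape factor k = I/(MR²) = 0.5.
At the top, contact is just lost when gravity alone supplies the centripetal force: Mg = Mv_top²/r, i.e. v_top² = gr.
With ω = v/R, the kinetic energy at speed v is ½(1+k)Mv² = (3/4)Mv².
Energy conservation from release (height h) to the top (height 2r): Mgh = Mg(2r) + (3/4)M·gr.
Thus h_min = 2r + (1+k)r/2 = r(2 + 1.5/2) = 0.664 × 2.75 ≈ 1.83 m.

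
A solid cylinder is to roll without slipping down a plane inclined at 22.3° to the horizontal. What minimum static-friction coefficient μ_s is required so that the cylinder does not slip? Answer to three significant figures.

With I = (1/2)MR², the ratio k = I/(MR²) is 0.5.
Along the incline Mg sinθ − f = Ma, and torque about the center fR = Iα = kMR²(a/R) gives f = kMa.
These give a = g sinθ/(1+k) and the required friction f = kMg sinθ/(1+k).
The normal force is N = Mg cosθ, so μ_min = f/N = k tanθ/(1+k).
μ_min = 0.5 × tan22.3° / 1.5 ≈ 0.137.

μ_min ≈ 0.137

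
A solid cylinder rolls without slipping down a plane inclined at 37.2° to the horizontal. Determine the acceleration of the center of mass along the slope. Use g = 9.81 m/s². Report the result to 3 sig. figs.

For this body I = (1/2)MR², i.e. k = I/(MR²) = 0.5.
Along the incline Mg sinθ − f = Ma, and torque about the center fR = Iα = kMR²(a/R) gives f = kMa.
Eliminating f: Mg sinθ = (1+k)Ma, so a = g sinθ/(1+k) = 9.81 × sin37.2° / 1.5 ≈ 3.95 m/s².

a ≈ 3.95 m/s²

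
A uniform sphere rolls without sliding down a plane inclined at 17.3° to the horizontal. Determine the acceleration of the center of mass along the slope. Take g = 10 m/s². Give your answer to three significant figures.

a ≈ 2.12 m/s²

The moment of inertia is (2/5)MR², giving k ≡ I/(MR²) = 0.4.
Along the incline Mg sinθ − f = Ma, and torque about the center fR = Iα = kMR²(a/R) gives f = kMa.
Eliminating f: Mg sinθ = (1+k)Ma, so a = g sinθ/(1+k) = 10 × sin17.3° / 1.4 ≈ 2.12 m/s².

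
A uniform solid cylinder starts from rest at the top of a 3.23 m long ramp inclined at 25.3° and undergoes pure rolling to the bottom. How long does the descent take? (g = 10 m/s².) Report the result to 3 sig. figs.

t ≈ 1.51 s

For this body I = (1/2)MR², i.e. k = I/(MR²) = 0.5.
Along the incline Mg sinθ − f = Ma, and torque about the center fR = Iα = kMR²(a/R) gives f = kMa.
Hence a = g sinθ/(1+k) = 10×sin25.3°/1.5 = 2.849 m/s².
With constant a from rest, t = √(2L/a) = √(2·3.23/2.849) ≈ 1.51 s.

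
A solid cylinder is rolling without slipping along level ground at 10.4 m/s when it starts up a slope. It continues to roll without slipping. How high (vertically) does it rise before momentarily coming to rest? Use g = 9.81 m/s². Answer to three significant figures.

h ≈ 8.27 m

For this body I = (1/2)MR², i.e. k = I/(MR²) = 0.5.
Pure rolling means v = ωR; then KE = ½Mv² + ½I(v/R)² = ½(1+k)Mv² = (3/4)Mv².
All of this converts to potential energy at the highest point: (3/4)Mv₀² = Mgh.
Thus h = (1+k)v₀²/(2g) = 1.5 × 10.4² / (2 × 9.81) ≈ 8.27 m.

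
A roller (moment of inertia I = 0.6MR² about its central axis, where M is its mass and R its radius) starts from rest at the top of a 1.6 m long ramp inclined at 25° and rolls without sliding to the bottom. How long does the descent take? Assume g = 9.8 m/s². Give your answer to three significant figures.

With I = 0.6MR², the ratio k = I/(MR²) is 0.6.
Newton's second law down the slope: Mg sinθ − f = Ma. The torque equation fR = Iα (with α = a/R) gives f = kMa.
Hence a = g sinθ/(1+k) = 9.8×sin25°/1.6 = 2.589 m/s².
With constant a from rest, t = √(2L/a) = √(2·1.6/2.589) ≈ 1.11 s.

t ≈ 1.11 s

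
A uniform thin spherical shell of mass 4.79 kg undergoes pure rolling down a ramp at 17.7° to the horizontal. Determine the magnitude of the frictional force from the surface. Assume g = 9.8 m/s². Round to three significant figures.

For this body I = (2/3)MR², i.e. k = I/(MR²) = 2/3.
Newton's second law down the slope: Mg sinθ − f = Ma. The torque equation fR = Iα (with α = a/R) gives f = kMa.
Combining, a = g sinθ/(1+k) and f = kMa = kMg sinθ/(1+k).
f = (2/3) × 4.79 × 9.8 × sin17.7° / 1.667 ≈ 5.71 N.

f ≈ 5.71 N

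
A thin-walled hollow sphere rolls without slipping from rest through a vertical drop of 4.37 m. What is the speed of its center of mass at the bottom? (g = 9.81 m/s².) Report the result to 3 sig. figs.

v ≈ 7.17 m/s

With I = (2/3)MR², the ratio k = I/(MR²) is 2/3.
Pure rolling means v = ωR; then KE = ½Mv² + ½I(v/R)² = ½(1+k)Mv² = (5/6)Mv².
Energy conservation: Mgh = (5/6)Mv², so v = √(2gh/(1+k)) = √(2 × 9.81 × 4.37 / 1.667) ≈ 7.17 m/s.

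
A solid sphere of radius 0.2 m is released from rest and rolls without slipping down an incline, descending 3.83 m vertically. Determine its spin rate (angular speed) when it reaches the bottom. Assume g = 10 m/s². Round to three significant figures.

ω ≈ 37.0 rad/s

For this body I = (2/5)MR², i.e. k = I/(MR²) = 0.4.
Rolling without slipping gives ω = v/R, so the total kinetic energy is ½Mv² + ½Iω² = ½(1+k)Mv² = (7/10)Mv².
Energy conservation Mgh = ½(1+k)Mv² gives v = √(2gh/(1+k)) = √(2 × 10 × 3.83 / 1.4) = 7.397 m/s.
Then ω = v/R = 7.397 / 0.2 ≈ 37.0 rad/s.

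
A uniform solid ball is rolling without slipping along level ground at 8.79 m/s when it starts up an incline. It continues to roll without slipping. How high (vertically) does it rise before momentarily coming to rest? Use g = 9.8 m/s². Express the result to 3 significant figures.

h ≈ 5.52 m

For this body I = (2/5)MR², i.e. k = I/(MR²) = 0.4.
The rolling condition ω = v/R makes the rotational term ½I(v/R)² = ½kMv², so KE_total = ½(1+k)Mv² = (7/10)Mv².
All of this converts to potential energy at the highest point: (7/10)Mv₀² = Mgh.
Thus h = (1+k)v₀²/(2g) = 1.4 × 8.79² / (2 × 9.8) ≈ 5.52 m.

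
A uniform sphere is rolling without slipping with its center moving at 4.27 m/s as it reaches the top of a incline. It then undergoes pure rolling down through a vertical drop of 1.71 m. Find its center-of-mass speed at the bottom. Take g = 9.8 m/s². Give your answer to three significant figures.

v ≈ 6.49 m/s

Here I = (2/5)MR², so the shape factor k = I/(MR²) = 0.4.
The rolling condition ω = v/R makes the rotational term ½I(v/R)² = ½kMv², so KE_total = ½(1+k)Mv² = (7/10)Mv².
Conserving energy between top and bottom: (7/10)Mv² = (7/10)Mv₀² + Mgh, hence v² = v₀² + 2gh/(1+k).
v = √(4.27² + 2×9.8×1.71/1.4) = √42.17 ≈ 6.49 m/s.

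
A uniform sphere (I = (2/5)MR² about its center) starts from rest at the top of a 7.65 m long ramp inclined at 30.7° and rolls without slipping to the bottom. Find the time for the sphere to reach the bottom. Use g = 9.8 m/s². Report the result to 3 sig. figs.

Here I = (2/5)MR², so the shape factor k = I/(MR²) = 0.4.
Translational: Mg sinθ − f = Ma. Rotational about the CM: fR = Iα = kMRa, so f = kMa.
Hence a = g sinθ/(1+k) = 9.8×sin30.7°/1.4 = 3.574 m/s².
Starting from rest, L = ½at², so t = √(2L/a) = √(2×7.65/3.574) ≈ 2.07 s.

t ≈ 2.07 s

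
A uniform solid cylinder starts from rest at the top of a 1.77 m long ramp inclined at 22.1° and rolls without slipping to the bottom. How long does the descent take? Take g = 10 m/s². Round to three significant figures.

Here I = (1/2)MR², so the shape factor k = I/(MR²) = 0.5.
Along the incline Mg sinθ − f = Ma, and torque about the center fR = Iα = kMR²(a/R) gives f = kMa.
Hence a = g sinθ/(1+k) = 10×sin22.1°/1.5 = 2.508 m/s².
With constant a from rest, t = √(2L/a) = √(2·1.77/2.508) ≈ 1.19 s.

t ≈ 1.19 s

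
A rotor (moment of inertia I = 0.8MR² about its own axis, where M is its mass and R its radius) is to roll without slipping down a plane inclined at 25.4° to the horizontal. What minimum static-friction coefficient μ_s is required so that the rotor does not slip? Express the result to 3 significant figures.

Here I = 0.8MR², so the shape factor k = I/(MR²) = 0.8.
Along the incline Mg sinθ − f = Ma, and torque about the center fR = Iα = kMR²(a/R) gives f = kMa.
These give a = g sinθ/(1+k) and the required friction f = kMg sinθ/(1+k).
With N = Mg cosθ, the no-slip condition f ≤ μN gives μ_min = f/N = k tanθ/(1+k).
μ_min = 0.8 × tan25.4° / 1.8 ≈ 0.211.

μ_min ≈ 0.211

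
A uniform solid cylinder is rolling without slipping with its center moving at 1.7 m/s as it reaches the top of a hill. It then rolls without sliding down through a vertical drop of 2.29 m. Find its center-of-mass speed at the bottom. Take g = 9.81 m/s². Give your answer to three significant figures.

The moment of inertia is (1/2)MR², giving k ≡ I/(MR²) = 0.5.
The rolling condition ω = v/R makes the rotational term ½I(v/R)² = ½kMv², so KE_total = ½(1+k)Mv² = (3/4)Mv².
Conserving energy between top and bottom: (3/4)Mv² = (3/4)Mv₀² + Mgh, hence v² = v₀² + 2gh/(1+k).
v = √(1.7² + 2×9.81×2.29/1.5) = √32.84 ≈ 5.73 m/s.

v ≈ 5.73 m/s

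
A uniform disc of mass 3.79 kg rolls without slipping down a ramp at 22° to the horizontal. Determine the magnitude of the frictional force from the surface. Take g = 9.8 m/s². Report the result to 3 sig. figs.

f ≈ 4.64 N

For this body I = (1/2)MR², i.e. k = I/(MR²) = 0.5.
Newton's second law down the slope: Mg sinθ − f = Ma. The torque equation fR = Iα (with α = a/R) gives f = kMa.
Combining, a = g sinθ/(1+k) and f = kMa = kMg sinθ/(1+k).
f = 0.5 × 3.79 × 9.8 × sin22° / 1.5 ≈ 4.64 N.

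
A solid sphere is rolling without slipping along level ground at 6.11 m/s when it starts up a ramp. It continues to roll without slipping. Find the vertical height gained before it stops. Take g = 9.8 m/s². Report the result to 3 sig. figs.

For this body I = (2/5)MR², i.e. k = I/(MR²) = 0.4.
Rolling without slipping gives ω = v/R, so the total kinetic energy is ½Mv² + ½Iω² = ½(1+k)Mv² = (7/10)Mv².
At the top the kinetic energy is zero, so (7/10)Mv₀² = Mgh.
Thus h = (1+k)v₀²/(2g) = 1.4 × 6.11² / (2 × 9.8) ≈ 2.67 m.

h ≈ 2.67 m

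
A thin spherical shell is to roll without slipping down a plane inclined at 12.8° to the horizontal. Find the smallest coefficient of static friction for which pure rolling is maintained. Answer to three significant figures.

μ_min ≈ 0.0909

With I = (2/3)MR², the ratio k = I/(MR²) is 2/3.
Translational: Mg sinθ − f = Ma. Rotational about the CM: fR = Iα = kMRa, so f = kMa.
These give a = g sinθ/(1+k) and the required friction f = kMg sinθ/(1+k).
The normal force is N = Mg cosθ, so μ_min = f/N = k tanθ/(1+k).
μ_min = (2/3) × tan12.8° / 1.667 ≈ 0.0909.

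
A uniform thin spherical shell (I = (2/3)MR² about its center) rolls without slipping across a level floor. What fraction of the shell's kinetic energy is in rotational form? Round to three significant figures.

fraction ≈ 0.400

Here I = (2/3)MR², so the shape factor k = I/(MR²) = 2/3.
With ω = v/R, KE_trans = ½Mv² and KE_rot = ½Iω² = ½kMv², so KE_total = ½(1+k)Mv².
The rotational fraction is therefore k/(1+k) = (2/3)/1.667 ≈ 0.400.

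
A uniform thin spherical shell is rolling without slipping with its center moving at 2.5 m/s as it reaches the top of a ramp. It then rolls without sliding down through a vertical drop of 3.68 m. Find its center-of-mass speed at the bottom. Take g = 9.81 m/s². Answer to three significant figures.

The moment of inertia is (2/3)MR², giving k ≡ I/(MR²) = 2/3.
Since it rolls without slipping, ω = v/R and KE = ½Mv² + ½Iω² = ½(1+k)Mv² = (5/6)Mv².
Conserving energy between top and bottom: (5/6)Mv² = (5/6)Mv₀² + Mgh, hence v² = v₀² + 2gh/(1+k).
v = √(2.5² + 2×9.81×3.68/1.667) = √49.57 ≈ 7.04 m/s.

v ≈ 7.04 m/s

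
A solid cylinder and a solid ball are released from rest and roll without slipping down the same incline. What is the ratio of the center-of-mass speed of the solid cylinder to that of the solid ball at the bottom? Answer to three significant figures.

Each satisfies Mgh = ½(1+k)Mv² with k = I/(MR²), so v ∝ 1/√(1+k).
For the solid cylinder k = 0.5; for the solid ball k = 0.4.
v₁/v₂ = √((1+k₂)/(1+k₁)) = √(1.4/1.5) ≈ 0.966.

v_ratio ≈ 0.966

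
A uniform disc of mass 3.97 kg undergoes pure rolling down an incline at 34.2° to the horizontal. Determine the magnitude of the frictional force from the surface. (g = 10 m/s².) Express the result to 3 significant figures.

Here I = (1/2)MR², so the shape factor k = I/(MR²) = 0.5.
Newton's second law down the slope: Mg sinθ − f = Ma. The torque equation fR = Iα (with α = a/R) gives f = kMa.
Combining, a = g sinθ/(1+k) and f = kMa = kMg sinθ/(1+k).
f = 0.5 × 3.97 × 10 × sin34.2° / 1.5 ≈ 7.44 N.

f ≈ 7.44 N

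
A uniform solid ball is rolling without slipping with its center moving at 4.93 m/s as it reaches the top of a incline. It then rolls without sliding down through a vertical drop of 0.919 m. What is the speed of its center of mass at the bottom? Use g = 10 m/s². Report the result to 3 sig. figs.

The moment of inertia is (2/5)MR², giving k ≡ I/(MR²) = 0.4.
The rolling condition ω = v/R makes the rotational term ½I(v/R)² = ½kMv², so KE_total = ½(1+k)Mv² = (7/10)Mv².
Energy conservation: (7/10)Mv₀² + Mgh = (7/10)Mv², so v² = v₀² + 2gh/(1+k).
v = √(4.93² + 2×10×0.919/1.4) = √37.43 ≈ 6.12 m/s.

v ≈ 6.12 m/s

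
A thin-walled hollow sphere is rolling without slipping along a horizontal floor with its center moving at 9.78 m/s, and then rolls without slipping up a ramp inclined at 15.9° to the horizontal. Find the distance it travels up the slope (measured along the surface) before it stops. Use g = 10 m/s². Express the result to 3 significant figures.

d ≈ 29.1 m

Here I = (2/3)MR², so the shape factor k = I/(MR²) = 2/3.
Since it rolls without slipping, ω = v/R and KE = ½Mv² + ½Iω² = ½(1+k)Mv² = (5/6)Mv².
Setting this equal to Mgh gives the vertical rise h = (1+k)v₀²/(2g) = 1.667×9.78²/(2×10) = 7.971 m.
The distance along the slope is d = h/sinθ = 7.971/sin15.9° ≈ 29.1 m.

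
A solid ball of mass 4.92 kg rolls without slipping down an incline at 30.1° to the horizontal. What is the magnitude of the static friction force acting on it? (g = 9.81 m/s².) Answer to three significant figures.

f ≈ 6.92 N

Here I = (2/5)MR², so the shape factor k = I/(MR²) = 0.4.
Newton's second law down the slope: Mg sinθ − f = Ma. The torque equation fR = Iα (with α = a/R) gives f = kMa.
Combining, a = g sinθ/(1+k) and f = kMa = kMg sinθ/(1+k).
f = 0.4 × 4.92 × 9.81 × sin30.1° / 1.4 ≈ 6.92 N.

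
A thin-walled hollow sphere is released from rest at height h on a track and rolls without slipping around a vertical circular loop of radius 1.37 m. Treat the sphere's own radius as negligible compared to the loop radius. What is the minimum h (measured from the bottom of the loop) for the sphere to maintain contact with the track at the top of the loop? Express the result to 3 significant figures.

With I = (2/3)MR², the ratio k = I/(MR²) is 2/3.
At the top of the loop, the minimum-contact condition is Mg = Mv_top²/r, so v_top² = gr.
With ω = v/R, the kinetic energy at speed v is ½(1+k)Mv² = (5/6)Mv².
Energy conservation from release (height h) to the top (height 2r): Mgh = Mg(2r) + (5/6)M·gr.
Thus h_min = 2r + (1+k)r/2 = r(2 + 1.667/2) = 1.37 × 2.833 ≈ 3.88 m.

h_min ≈ 3.88 m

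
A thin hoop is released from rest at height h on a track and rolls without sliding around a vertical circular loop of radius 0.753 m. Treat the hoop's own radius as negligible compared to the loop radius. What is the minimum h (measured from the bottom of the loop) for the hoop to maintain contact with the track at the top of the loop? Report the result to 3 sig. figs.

h_min ≈ 2.26 m

Here I = MR², so the shape factor k = I/(MR²) = 1.
At the top, contact is just lost when gravity alone supplies the centripetal force: Mg = Mv_top²/r, i.e. v_top² = gr.
With ω = v/R, the kinetic energy at speed v is ½(1+k)Mv² = Mv².
Energy conservation from release (height h) to the top (height 2r): Mgh = Mg(2r) + M·gr.
Thus h_min = 2r + (1+k)r/2 = r(2 + 2/2) = 0.753 × 3 ≈ 2.26 m.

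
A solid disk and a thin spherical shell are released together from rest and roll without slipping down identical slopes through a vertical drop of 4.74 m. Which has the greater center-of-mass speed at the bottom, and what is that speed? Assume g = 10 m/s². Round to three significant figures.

the solid disk, at v ≈ 7.95 m/s

For rolling without slipping, Mgh = ½(1+k)Mv² where k = I/(MR²), so v = √(2gh/(1+k)).
Solid disk: k = 0.5, giving v = √(2×10×4.74/1.5) = 7.95 m/s.
Thin spherical shell: k = 2/3, giving v = √(2×10×4.74/1.667) = 7.542 m/s.
The smaller k wins: the solid disk, at ≈ 7.95 m/s.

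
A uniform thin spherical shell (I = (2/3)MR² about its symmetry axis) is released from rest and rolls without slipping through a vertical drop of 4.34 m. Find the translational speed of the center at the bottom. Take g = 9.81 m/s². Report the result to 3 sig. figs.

v ≈ 7.15 m/s

With I = (2/3)MR², the ratio k = I/(MR²) is 2/3.
Pure rolling means v = ωR; then KE = ½Mv² + ½I(v/R)² = ½(1+k)Mv² = (5/6)Mv².
Energy conservation: Mgh = (5/6)Mv², so v = √(2gh/(1+k)) = √(2 × 9.81 × 4.34 / 1.667) ≈ 7.15 m/s.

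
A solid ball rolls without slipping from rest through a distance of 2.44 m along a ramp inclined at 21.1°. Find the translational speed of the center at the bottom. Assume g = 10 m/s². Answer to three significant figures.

For this body I = (2/5)MR², i.e. k = I/(MR²) = 0.4.
The rolling condition ω = v/R makes the rotational term ½I(v/R)² = ½kMv², so KE_total = ½(1+k)Mv² = (7/10)Mv².
The vertical drop is h = L sinθ = 2.44 × sin21.1° = 0.8784 m.
Setting Mgh = (7/10)Mv² gives v = √(2gh/(1+k)) = √(2·10·0.8784/1.4) ≈ 3.54 m/s.

v ≈ 3.54 m/s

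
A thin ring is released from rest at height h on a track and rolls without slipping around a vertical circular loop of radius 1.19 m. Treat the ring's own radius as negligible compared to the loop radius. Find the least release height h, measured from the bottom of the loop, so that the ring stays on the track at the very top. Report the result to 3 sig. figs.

h_min ≈ 3.57 m

With I = MR², the ratio k = I/(MR²) is 1.
At the top of the loop, the minimum-contact condition is Mg = Mv_top²/r, so v_top² = gr.
With ω = v/R, the kinetic energy at speed v is ½(1+k)Mv² = Mv².
Energy conservation from release (height h) to the top (height 2r): Mgh = Mg(2r) + M·gr.
Thus h_min = 2r + (1+k)r/2 = r(2 + 2/2) = 1.19 × 3 ≈ 3.57 m.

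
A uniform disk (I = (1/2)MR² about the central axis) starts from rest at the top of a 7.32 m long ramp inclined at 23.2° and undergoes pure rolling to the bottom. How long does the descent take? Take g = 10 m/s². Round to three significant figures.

t ≈ 2.36 s

Here I = (1/2)MR², so the shape factor k = I/(MR²) = 0.5.
Along the incline Mg sinθ − f = Ma, and torque about the center fR = Iα = kMR²(a/R) gives f = kMa.
Hence a = g sinθ/(1+k) = 10×sin23.2°/1.5 = 2.626 m/s².
Starting from rest, L = ½at², so t = √(2L/a) = √(2×7.32/2.626) ≈ 2.36 s.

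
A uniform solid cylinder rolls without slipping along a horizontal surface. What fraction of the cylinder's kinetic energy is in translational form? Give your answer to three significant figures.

fraction ≈ 0.667

Here I = (1/2)MR², so the shape factor k = I/(MR²) = 0.5.
Since ω = v/R, the translational part is ½Mv² and the rotational part is ½I(v/R)² = ½kMv²; the total is ½(1+k)Mv².
The translational fraction is therefore 1/(1+k) = 1/1.5 ≈ 0.667.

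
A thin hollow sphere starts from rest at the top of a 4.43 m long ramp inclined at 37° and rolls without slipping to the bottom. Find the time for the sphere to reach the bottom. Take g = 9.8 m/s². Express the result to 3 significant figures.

For this body I = (2/3)MR², i.e. k = I/(MR²) = 2/3.
Translational: Mg sinθ − f = Ma. Rotational about the CM: fR = Iα = kMRa, so f = kMa.
Hence a = g sinθ/(1+k) = 9.8×sin37°/1.667 = 3.539 m/s².
With constant a from rest, t = √(2L/a) = √(2·4.43/3.539) ≈ 1.58 s.

t ≈ 1.58 s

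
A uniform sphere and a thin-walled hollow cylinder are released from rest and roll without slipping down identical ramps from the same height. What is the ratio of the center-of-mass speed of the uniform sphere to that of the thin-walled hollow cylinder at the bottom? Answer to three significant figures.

v_ratio ≈ 1.20

Each satisfies Mgh = ½(1+k)Mv² with k = I/(MR²), so v ∝ 1/√(1+k).
For the uniform sphere k = 0.4; for the thin-walled hollow cylinder k = 1.
v₁/v₂ = √((1+k₂)/(1+k₁)) = √(2/1.4) ≈ 1.20.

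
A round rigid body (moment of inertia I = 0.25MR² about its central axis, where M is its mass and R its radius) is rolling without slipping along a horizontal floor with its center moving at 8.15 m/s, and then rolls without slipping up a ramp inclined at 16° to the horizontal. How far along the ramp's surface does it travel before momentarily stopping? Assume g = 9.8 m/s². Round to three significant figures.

d ≈ 15.4 m

The moment of inertia is 0.25MR², giving k ≡ I/(MR²) = 0.25.
Rolling without slipping gives ω = v/R, so the total kinetic energy is ½Mv² + ½Iω² = ½(1+k)Mv² = (5/8)Mv².
Setting this equal to Mgh gives the vertical rise h = (1+k)v₀²/(2g) = 1.25×8.15²/(2×9.8) = 4.236 m.
Along the incline, d = h/sinθ = 4.236/sin16° ≈ 15.4 m.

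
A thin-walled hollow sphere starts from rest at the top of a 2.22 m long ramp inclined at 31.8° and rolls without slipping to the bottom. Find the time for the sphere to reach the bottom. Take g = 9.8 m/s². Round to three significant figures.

t ≈ 1.20 s

With I = (2/3)MR², the ratio k = I/(MR²) is 2/3.
Newton's second law down the slope: Mg sinθ − f = Ma. The torque equation fR = Iα (with α = a/R) gives f = kMa.
Hence a = g sinθ/(1+k) = 9.8×sin31.8°/1.667 = 3.099 m/s².
Starting from rest, L = ½at², so t = √(2L/a) = √(2×2.22/3.099) ≈ 1.20 s.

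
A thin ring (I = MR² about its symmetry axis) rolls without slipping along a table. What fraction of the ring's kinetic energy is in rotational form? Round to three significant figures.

fraction ≈ 0.500

The moment of inertia is MR², giving k ≡ I/(MR²) = 1.
Since ω = v/R, the translational part is ½Mv² and the rotational part is ½I(v/R)² = ½kMv²; the total is ½(1+k)Mv².
The rotational fraction is therefore k/(1+k) = 1/2 ≈ 0.500.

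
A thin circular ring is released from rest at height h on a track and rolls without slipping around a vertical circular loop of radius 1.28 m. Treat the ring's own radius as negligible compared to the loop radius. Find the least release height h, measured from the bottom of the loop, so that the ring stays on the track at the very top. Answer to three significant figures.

h_min ≈ 3.84 m

With I = MR², the ratio k = I/(MR²) is 1.
At the top, contact is just lost when gravity alone supplies the centripetal force: Mg = Mv_top²/r, i.e. v_top² = gr.
With ω = v/R, the kinetic energy at speed v is ½(1+k)Mv² = Mv².
Energy conservation from release (height h) to the top (height 2r): Mgh = Mg(2r) + M·gr.
Thus h_min = 2r + (1+k)r/2 = r(2 + 2/2) = 1.28 × 3 ≈ 3.84 m.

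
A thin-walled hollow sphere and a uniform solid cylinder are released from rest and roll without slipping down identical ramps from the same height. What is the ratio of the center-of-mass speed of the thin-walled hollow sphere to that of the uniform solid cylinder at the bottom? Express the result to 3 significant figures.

v_ratio ≈ 0.949

Each satisfies Mgh = ½(1+k)Mv² with k = I/(MR²), so v ∝ 1/√(1+k).
For the thin-walled hollow sphere k = 2/3; for the uniform solid cylinder k = 0.5.
v₁/v₂ = √((1+k₂)/(1+k₁)) = √(1.5/1.667) ≈ 0.949.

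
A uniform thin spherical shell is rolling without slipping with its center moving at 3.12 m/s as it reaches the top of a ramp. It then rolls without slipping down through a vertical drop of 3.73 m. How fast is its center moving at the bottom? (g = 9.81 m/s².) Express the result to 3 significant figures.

v ≈ 7.32 m/s

For this body I = (2/3)MR², i.e. k = I/(MR²) = 2/3.
Since it rolls without slipping, ω = v/R and KE = ½Mv² + ½Iω² = ½(1+k)Mv² = (5/6)Mv².
Conserving energy between top and bottom: (5/6)Mv² = (5/6)Mv₀² + Mgh, hence v² = v₀² + 2gh/(1+k).
v = √(3.12² + 2×9.81×3.73/1.667) = √53.64 ≈ 7.32 m/s.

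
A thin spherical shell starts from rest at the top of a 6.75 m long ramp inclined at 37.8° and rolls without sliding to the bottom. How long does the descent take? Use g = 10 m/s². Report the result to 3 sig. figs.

t ≈ 1.92 s

The moment of inertia is (2/3)MR², giving k ≡ I/(MR²) = 2/3.
Along the incline Mg sinθ − f = Ma, and torque about the center fR = Iα = kMR²(a/R) gives f = kMa.
Hence a = g sinθ/(1+k) = 10×sin37.8°/1.667 = 3.677 m/s².
With constant a from rest, t = √(2L/a) = √(2·6.75/3.677) ≈ 1.92 s.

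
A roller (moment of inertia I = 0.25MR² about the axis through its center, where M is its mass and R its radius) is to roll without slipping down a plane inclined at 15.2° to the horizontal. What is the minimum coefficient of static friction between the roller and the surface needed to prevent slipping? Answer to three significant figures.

Here I = 0.25MR², so the shape factor k = I/(MR²) = 0.25.
Along the incline Mg sinθ − f = Ma, and torque about the center fR = Iα = kMR²(a/R) gives f = kMa.
These give a = g sinθ/(1+k) and the required friction f = kMg sinθ/(1+k).
With N = Mg cosθ, the no-slip condition f ≤ μN gives μ_min = f/N = k tanθ/(1+k).
μ_min = 0.25 × tan15.2° / 1.25 ≈ 0.0543.

μ_min ≈ 0.0543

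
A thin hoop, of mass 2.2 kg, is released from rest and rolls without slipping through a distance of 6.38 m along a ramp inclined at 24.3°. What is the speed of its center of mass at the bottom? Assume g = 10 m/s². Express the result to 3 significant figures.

Here I = MR², so the shape factor k = I/(MR²) = 1.
Pure rolling means v = ωR; then KE = ½Mv² + ½I(v/R)² = ½(1+k)Mv² = Mv².
The vertical drop is h = L sinθ = 6.38 × sin24.3° = 2.625 m.
Setting Mgh = Mv² gives v = √(2gh/(1+k)) = √(2·10·2.625/2) ≈ 5.12 m/s.

v ≈ 5.12 m/s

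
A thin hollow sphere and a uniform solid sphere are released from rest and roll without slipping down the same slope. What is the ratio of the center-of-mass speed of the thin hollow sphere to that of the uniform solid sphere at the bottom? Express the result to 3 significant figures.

Each satisfies Mgh = ½(1+k)Mv² with k = I/(MR²), so v ∝ 1/√(1+k).
For the thin hollow sphere k = 2/3; for the uniform solid sphere k = 0.4.
v₁/v₂ = √((1+k₂)/(1+k₁)) = √(1.4/1.667) ≈ 0.917.

v_ratio ≈ 0.917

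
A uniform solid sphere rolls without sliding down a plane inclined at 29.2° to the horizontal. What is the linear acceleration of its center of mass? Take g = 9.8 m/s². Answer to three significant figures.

For this body I = (2/5)MR², i.e. k = I/(MR²) = 0.4.
Along the incline Mg sinθ − f = Ma, and torque about the center fR = Iα = kMR²(a/R) gives f = kMa.
Eliminating f: Mg sinθ = (1+k)Ma, so a = g sinθ/(1+k) = 9.8 × sin29.2° / 1.4 ≈ 3.42 m/s².

a ≈ 3.42 m/s²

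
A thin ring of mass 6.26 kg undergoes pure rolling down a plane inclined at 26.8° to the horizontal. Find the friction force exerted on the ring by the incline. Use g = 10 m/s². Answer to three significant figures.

f ≈ 14.1 N

With I = MR², the ratio k = I/(MR²) is 1.
Translational: Mg sinθ − f = Ma. Rotational about the CM: fR = Iα = kMRa, so f = kMa.
Combining, a = g sinθ/(1+k) and f = kMa = kMg sinθ/(1+k).
f = 1 × 6.26 × 10 × sin26.8° / 2 ≈ 14.1 N.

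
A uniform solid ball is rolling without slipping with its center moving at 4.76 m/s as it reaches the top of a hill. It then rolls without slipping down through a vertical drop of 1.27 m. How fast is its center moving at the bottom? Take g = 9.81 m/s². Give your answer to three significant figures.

v ≈ 6.36 m/s

The moment of inertia is (2/5)MR², giving k ≡ I/(MR²) = 0.4.
The rolling condition ω = v/R makes the rotational term ½I(v/R)² = ½kMv², so KE_total = ½(1+k)Mv² = (7/10)Mv².
Energy conservation: (7/10)Mv₀² + Mgh = (7/10)Mv², so v² = v₀² + 2gh/(1+k).
v = √(4.76² + 2×9.81×1.27/1.4) = √40.46 ≈ 6.36 m/s.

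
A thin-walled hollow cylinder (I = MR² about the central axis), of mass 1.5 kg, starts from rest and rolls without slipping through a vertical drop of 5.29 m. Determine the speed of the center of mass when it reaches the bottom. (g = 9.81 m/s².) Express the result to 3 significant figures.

v ≈ 7.20 m/s

For this body I = MR², i.e. k = I/(MR²) = 1.
Since it rolls without slipping, ω = v/R and KE = ½Mv² + ½Iω² = ½(1+k)Mv² = Mv².
Energy conservation: Mgh = Mv², so v = √(2gh/(1+k)) = √(2 × 9.81 × 5.29 / 2) ≈ 7.20 m/s.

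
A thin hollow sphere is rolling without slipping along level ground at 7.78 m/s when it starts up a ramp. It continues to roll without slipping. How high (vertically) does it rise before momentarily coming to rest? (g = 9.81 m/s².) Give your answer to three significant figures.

h ≈ 5.14 m

Here I = (2/3)MR², so the shape factor k = I/(MR²) = 2/3.
Pure rolling means v = ωR; then KE = ½Mv² + ½I(v/R)² = ½(1+k)Mv² = (5/6)Mv².
At the top the kinetic energy is zero, so (5/6)Mv₀² = Mgh.
Thus h = (1+k)v₀²/(2g) = 1.667 × 7.78² / (2 × 9.81) ≈ 5.14 m.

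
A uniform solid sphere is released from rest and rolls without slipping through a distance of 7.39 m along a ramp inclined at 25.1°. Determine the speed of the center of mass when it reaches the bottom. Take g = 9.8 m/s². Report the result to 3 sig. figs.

For this body I = (2/5)MR², i.e. k = I/(MR²) = 0.4.
The rolling condition ω = v/R makes the rotational term ½I(v/R)² = ½kMv², so KE_total = ½(1+k)Mv² = (7/10)Mv².
The vertical drop is h = L sinθ = 7.39 × sin25.1° = 3.135 m.
Setting Mgh = (7/10)Mv² gives v = √(2gh/(1+k)) = √(2·9.8·3.135/1.4) ≈ 6.62 m/s.

v ≈ 6.62 m/s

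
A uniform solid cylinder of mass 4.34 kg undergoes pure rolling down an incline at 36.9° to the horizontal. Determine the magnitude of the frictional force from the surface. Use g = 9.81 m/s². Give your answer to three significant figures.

f ≈ 8.52 N

For this body I = (1/2)MR², i.e. k = I/(MR²) = 0.5.
Along the incline Mg sinθ − f = Ma, and torque about the center fR = Iα = kMR²(a/R) gives f = kMa.
Combining, a = g sinθ/(1+k) and f = kMa = kMg sinθ/(1+k).
f = 0.5 × 4.34 × 9.81 × sin36.9° / 1.5 ≈ 8.52 N.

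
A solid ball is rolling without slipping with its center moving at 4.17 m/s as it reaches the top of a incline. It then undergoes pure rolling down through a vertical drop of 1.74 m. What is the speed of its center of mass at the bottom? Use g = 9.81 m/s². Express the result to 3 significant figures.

For this body I = (2/5)MR², i.e. k = I/(MR²) = 0.4.
The rolling condition ω = v/R makes the rotational term ½I(v/R)² = ½kMv², so KE_total = ½(1+k)Mv² = (7/10)Mv².
Energy conservation: (7/10)Mv₀² + Mgh = (7/10)Mv², so v² = v₀² + 2gh/(1+k).
v = √(4.17² + 2×9.81×1.74/1.4) = √41.77 ≈ 6.46 m/s.

v ≈ 6.46 m/s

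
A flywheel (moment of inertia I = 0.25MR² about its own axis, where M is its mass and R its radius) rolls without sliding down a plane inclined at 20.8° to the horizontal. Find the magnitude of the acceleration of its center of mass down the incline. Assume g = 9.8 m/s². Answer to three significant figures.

a ≈ 2.78 m/s²

For this body I = 0.25MR², i.e. k = I/(MR²) = 0.25.
Along the incline Mg sinθ − f = Ma, and torque about the center fR = Iα = kMR²(a/R) gives f = kMa.
Eliminating f: Mg sinθ = (1+k)Ma, so a = g sinθ/(1+k) = 9.8 × sin20.8° / 1.25 ≈ 2.78 m/s².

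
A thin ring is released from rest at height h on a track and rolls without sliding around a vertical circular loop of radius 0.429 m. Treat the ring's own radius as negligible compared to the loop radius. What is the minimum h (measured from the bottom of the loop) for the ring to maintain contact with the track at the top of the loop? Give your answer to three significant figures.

For this body I = MR², i.e. k = I/(MR²) = 1.
At the top, contact is just lost when gravity alone supplies the centripetal force: Mg = Mv_top²/r, i.e. v_top² = gr.
With ω = v/R, the kinetic energy at speed v is ½(1+k)Mv² = Mv².
Energy conservation from release (height h) to the top (height 2r): Mgh = Mg(2r) + M·gr.
Thus h_min = 2r + (1+k)r/2 = r(2 + 2/2) = 0.429 × 3 ≈ 1.29 m.

h_min ≈ 1.29 m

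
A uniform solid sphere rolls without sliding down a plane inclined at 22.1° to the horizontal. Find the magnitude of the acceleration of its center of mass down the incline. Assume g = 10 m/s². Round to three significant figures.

a ≈ 2.69 m/s²

The moment of inertia is (2/5)MR², giving k ≡ I/(MR²) = 0.4.
Along the incline Mg sinθ − f = Ma, and torque about the center fR = Iα = kMR²(a/R) gives f = kMa.
Eliminating f: Mg sinθ = (1+k)Ma, so a = g sinθ/(1+k) = 10 × sin22.1° / 1.4 ≈ 2.69 m/s².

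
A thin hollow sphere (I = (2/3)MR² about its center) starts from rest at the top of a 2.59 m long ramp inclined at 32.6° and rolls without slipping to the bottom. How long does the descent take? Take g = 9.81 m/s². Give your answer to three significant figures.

t ≈ 1.28 s

The moment of inertia is (2/3)MR², giving k ≡ I/(MR²) = 2/3.
Translational: Mg sinθ − f = Ma. Rotational about the CM: fR = Iα = kMRa, so f = kMa.
Hence a = g sinθ/(1+k) = 9.81×sin32.6°/1.667 = 3.171 m/s².
Starting from rest, L = ½at², so t = √(2L/a) = √(2×2.59/3.171) ≈ 1.28 s.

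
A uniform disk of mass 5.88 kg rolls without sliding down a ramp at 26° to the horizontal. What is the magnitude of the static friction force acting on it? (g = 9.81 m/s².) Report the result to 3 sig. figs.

f ≈ 8.43 N

With I = (1/2)MR², the ratio k = I/(MR²) is 0.5.
Translational: Mg sinθ − f = Ma. Rotational about the CM: fR = Iα = kMRa, so f = kMa.
Combining, a = g sinθ/(1+k) and f = kMa = kMg sinθ/(1+k).
f = 0.5 × 5.88 × 9.81 × sin26° / 1.5 ≈ 8.43 N.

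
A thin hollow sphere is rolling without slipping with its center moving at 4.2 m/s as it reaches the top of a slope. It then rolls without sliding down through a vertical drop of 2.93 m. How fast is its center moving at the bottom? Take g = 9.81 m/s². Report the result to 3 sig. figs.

v ≈ 7.22 m/s

With I = (2/3)MR², the ratio k = I/(MR²) is 2/3.
Since it rolls without slipping, ω = v/R and KE = ½Mv² + ½Iω² = ½(1+k)Mv² = (5/6)Mv².
Energy conservation: (5/6)Mv₀² + Mgh = (5/6)Mv², so v² = v₀² + 2gh/(1+k).
v = √(4.2² + 2×9.81×2.93/1.667) = √52.13 ≈ 7.22 m/s.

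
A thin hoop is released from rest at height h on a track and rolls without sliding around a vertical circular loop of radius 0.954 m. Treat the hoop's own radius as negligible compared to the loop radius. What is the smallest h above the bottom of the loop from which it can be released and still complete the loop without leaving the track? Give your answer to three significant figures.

With I = MR², the ratio k = I/(MR²) is 1.
At the top, contact is just lost when gravity alone supplies the centripetal force: Mg = Mv_top²/r, i.e. v_top² = gr.
With ω = v/R, the kinetic energy at speed v is ½(1+k)Mv² = Mv².
Energy conservation from release (height h) to the top (height 2r): Mgh = Mg(2r) + M·gr.
Thus h_min = 2r + (1+k)r/2 = r(2 + 2/2) = 0.954 × 3 ≈ 2.86 m.

h_min ≈ 2.86 m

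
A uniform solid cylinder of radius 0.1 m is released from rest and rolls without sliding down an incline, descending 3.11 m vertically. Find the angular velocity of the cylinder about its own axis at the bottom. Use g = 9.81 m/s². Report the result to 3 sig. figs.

ω ≈ 63.8 rad/s

The moment of inertia is (1/2)MR², giving k ≡ I/(MR²) = 0.5.
Rolling without slipping gives ω = v/R, so the total kinetic energy is ½Mv² + ½Iω² = ½(1+k)Mv² = (3/4)Mv².
Energy conservation Mgh = ½(1+k)Mv² gives v = √(2gh/(1+k)) = √(2 × 9.81 × 3.11 / 1.5) = 6.378 m/s.
Then ω = v/R = 6.378 / 0.1 ≈ 63.8 rad/s.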